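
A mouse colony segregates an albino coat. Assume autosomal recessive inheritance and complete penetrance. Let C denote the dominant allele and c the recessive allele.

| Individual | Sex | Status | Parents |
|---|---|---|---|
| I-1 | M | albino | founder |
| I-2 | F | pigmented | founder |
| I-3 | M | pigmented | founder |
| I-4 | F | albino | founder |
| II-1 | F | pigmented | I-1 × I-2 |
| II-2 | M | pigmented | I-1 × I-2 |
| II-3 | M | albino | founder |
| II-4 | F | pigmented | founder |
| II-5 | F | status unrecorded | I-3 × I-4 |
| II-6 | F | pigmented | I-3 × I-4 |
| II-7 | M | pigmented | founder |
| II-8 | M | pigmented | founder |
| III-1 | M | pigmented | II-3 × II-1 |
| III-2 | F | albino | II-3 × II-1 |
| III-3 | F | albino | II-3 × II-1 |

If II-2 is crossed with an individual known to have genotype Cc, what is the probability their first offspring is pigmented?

3/4

II-2 is pigmented so carries C and received c from I-1 (cc), so II-2 is Cc.
The cross gives 1/4 CC : 1/2 Cc : 1/4 cc, so P(offspring is pigmented) = 3/4.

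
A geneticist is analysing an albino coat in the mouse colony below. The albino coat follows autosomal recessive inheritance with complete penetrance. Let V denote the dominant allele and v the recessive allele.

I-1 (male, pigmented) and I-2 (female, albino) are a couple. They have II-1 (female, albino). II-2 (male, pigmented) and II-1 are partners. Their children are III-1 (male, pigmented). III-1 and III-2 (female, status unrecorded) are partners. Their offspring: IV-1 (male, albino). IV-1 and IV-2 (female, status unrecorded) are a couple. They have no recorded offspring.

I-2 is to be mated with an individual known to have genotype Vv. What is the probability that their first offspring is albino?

1/2

I-2 is albino, so I-2 is vv.
The cross gives 1/2 Vv : 1/2 vv, so P(offspring is albino) = 1/2.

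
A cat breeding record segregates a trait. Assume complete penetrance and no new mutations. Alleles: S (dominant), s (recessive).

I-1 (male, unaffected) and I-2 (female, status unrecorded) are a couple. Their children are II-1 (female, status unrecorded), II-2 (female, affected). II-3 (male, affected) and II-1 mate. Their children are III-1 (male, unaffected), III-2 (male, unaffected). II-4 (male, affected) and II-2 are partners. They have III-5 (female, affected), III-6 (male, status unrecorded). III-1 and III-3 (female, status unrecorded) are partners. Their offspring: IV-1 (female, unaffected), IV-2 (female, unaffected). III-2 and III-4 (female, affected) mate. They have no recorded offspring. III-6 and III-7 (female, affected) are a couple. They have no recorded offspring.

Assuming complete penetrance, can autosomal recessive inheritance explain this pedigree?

Yes

A consistent assignment under autosomal recessive exists: I-1 Ss, I-2 Ss, II-1 SS, II-2 ss, II-3 ss, II-4 ss, III-1 Ss, III-2 Ss, III-3 SS, III-4 ss, III-5 ss, III-6 ss, III-7 ss, IV-1 SS, IV-2 SS.
In this assignment every recorded phenotype matches its genotype and every non-founder's genotype is obtainable from its parents' genotypes, so the pedigree is consistent.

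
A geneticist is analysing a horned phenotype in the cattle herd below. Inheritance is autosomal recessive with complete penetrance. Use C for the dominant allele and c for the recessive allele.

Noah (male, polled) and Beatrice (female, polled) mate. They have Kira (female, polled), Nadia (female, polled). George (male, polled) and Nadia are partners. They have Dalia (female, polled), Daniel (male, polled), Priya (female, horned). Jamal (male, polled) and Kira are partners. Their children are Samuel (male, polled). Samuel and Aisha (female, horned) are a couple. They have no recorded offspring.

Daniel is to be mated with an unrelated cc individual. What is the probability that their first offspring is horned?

1/3

George is polled so carries C and passed c to Priya (cc), so George is Cc.
Nadia is polled so carries C and passed c to Priya (cc), so Nadia is Cc.
Daniel is a polled offspring of George (Cc) × Nadia (Cc), whose cross gives 1/4 CC : 1/2 Cc : 1/4 cc; conditioning on being polled, Daniel is CC with probability 1/3, Cc with probability 2/3.
Summing over parental genotype combinations, P(offspring is horned) = 2/3·1/2 = 1/3.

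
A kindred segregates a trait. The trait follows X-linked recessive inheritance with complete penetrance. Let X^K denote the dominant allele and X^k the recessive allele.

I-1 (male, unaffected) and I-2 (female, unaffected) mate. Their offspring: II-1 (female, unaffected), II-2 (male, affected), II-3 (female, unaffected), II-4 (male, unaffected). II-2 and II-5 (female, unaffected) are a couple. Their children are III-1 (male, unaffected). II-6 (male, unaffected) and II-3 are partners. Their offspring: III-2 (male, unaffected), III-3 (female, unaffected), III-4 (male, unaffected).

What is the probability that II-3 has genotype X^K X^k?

1/5

I-1 is unaffected, so I-1 is X^K Y.
I-2 is unaffected so carries K and passed k to II-2 (X^k Y), so I-2 is X^K X^k.
Their cross gives offspring ratios 1/2 X^K X^K : 1/2 X^K X^k. Conditioning on II-3 being unaffected, P(X^K X^k) = 1/2 / 1 = 1/2 before taking II-3's own offspring into account.
II-6 is unaffected, so II-6 is X^K Y.
Now use II-3's offspring. Probability of each recorded status — unaffected son III-2: 1/2 if II-3 is X^K X^k, 1 if X^K X^K; unaffected son III-4: 1/2 if II-3 is X^K X^k, 1 if X^K X^K. (III-3: equally likely either way, so uninformative.)
Bayes: P(X^K X^k) = 1/2·1/4 / (1/2·1/4 + 1/2·1) = 1/5.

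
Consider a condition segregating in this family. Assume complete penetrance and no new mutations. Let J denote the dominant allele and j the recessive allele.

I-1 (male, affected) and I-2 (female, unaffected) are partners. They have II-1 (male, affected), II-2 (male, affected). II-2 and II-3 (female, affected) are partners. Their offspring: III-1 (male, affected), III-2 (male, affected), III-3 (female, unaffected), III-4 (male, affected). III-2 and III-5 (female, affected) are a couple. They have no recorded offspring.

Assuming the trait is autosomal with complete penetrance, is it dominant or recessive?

dominant

II-2 and II-3 are both affected yet have an unaffected child III-3. Under a recessive model two affected parents are homozygous and every child would be affected, so the trait cannot be recessive.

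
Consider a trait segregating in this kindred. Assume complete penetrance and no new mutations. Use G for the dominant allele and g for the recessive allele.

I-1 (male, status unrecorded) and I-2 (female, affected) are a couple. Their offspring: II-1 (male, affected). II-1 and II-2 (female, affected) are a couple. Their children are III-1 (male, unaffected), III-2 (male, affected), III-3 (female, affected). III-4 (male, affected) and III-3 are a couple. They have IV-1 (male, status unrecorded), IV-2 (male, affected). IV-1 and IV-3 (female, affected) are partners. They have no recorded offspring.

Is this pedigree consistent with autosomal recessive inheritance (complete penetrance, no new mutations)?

No

Under autosomal recessive, III-1 (unaffected, male) cannot arise from II-1 (affected) × II-2 (affected).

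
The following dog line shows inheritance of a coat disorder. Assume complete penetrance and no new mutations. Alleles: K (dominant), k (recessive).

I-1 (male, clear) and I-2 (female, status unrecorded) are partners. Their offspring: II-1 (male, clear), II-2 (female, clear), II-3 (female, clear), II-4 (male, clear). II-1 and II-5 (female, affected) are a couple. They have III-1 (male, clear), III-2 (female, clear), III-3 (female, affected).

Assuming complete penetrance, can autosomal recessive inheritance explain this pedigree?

Yes

A consistent assignment under autosomal recessive exists: I-1 KK, I-2 Kk, II-1 Kk, II-2 KK, II-3 KK, II-4 KK, II-5 kk, III-1 Kk, III-2 Kk, III-3 kk.
In this assignment every recorded phenotype matches its genotype and every non-founder's genotype is obtainable from its parents' genotypes, so the pedigree is consistent.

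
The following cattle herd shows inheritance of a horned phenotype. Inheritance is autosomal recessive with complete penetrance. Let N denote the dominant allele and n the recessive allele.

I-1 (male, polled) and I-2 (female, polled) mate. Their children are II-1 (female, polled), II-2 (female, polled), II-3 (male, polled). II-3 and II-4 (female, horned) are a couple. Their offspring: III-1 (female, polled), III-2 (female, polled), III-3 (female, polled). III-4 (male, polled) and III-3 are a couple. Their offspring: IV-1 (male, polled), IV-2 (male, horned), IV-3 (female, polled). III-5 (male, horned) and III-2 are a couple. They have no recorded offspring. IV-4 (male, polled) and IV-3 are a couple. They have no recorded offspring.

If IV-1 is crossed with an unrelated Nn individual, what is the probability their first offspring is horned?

III-4 is polled so carries N and passed n to IV-2 (nn), so III-4 is Nn.
III-3 is polled so carries N and received n from II-4 (nn), so III-3 is Nn.
IV-1 is a polled offspring of III-4 (Nn) × III-3 (Nn), whose cross gives 1/4 NN : 1/2 Nn : 1/4 nn; conditioning on being polled, IV-1 is NN with probability 1/3, Nn with probability 2/3.
Summing over parental genotype combinations, P(offspring is horned) = 2/3·1/4 = 1/6.

1/6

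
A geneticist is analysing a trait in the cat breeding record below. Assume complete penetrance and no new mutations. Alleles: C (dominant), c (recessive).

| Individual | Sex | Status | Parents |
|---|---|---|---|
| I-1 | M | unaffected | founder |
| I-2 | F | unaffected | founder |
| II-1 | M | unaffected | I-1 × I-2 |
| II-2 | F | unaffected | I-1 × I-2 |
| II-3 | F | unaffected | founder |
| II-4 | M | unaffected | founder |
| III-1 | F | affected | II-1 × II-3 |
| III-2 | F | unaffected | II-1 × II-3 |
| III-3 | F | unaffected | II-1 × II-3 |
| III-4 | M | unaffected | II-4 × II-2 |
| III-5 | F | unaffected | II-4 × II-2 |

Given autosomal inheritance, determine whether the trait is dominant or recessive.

II-1 and II-3 are both unaffected yet have an affected child III-1. Under dominance, an affected child requires at least one affected parent, so the trait cannot be dominant.

recessive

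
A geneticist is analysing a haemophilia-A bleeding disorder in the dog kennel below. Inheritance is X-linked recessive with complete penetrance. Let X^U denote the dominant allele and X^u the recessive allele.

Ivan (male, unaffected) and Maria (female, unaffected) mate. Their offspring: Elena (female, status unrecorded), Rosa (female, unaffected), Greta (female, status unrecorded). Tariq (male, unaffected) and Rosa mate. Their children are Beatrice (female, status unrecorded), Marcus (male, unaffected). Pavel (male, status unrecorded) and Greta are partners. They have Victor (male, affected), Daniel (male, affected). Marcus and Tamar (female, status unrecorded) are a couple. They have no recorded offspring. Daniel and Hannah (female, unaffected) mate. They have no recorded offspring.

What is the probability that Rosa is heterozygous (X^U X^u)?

1/3

Ivan is unaffected, so Ivan is X^U Y.
Maria is unaffected so carries U and passed u to Greta (X^U X^u, whose U came from Ivan), so Maria is X^U X^u.
Their cross gives offspring ratios 1/2 X^U X^U : 1/2 X^U X^u. Conditioning on Rosa being unaffected, P(X^U X^u) = 1/2 / 1 = 1/2 before taking Rosa's own offspring into account.
Tariq is unaffected, so Tariq is X^U Y.
Now use Rosa's offspring. Probability of each recorded status — unaffected son Marcus: 1/2 if Rosa is X^U X^u, 1 if X^U X^U. (Beatrice: equally likely either way, so uninformative.)
Bayes: P(X^U X^u) = 1/2·1/2 / (1/2·1/2 + 1/2·1) = 1/3.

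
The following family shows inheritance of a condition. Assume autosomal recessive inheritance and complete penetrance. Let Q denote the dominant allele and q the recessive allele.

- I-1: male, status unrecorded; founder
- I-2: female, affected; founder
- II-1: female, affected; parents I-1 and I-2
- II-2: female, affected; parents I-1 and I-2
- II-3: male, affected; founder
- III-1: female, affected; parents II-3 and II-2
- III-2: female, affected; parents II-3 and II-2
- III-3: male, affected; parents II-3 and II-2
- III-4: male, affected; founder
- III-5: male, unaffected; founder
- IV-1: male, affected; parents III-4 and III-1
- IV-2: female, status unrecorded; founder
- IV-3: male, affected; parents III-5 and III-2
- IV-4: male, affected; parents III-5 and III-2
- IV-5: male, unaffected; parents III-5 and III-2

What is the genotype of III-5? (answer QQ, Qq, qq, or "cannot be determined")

Qq

From phenotype alone, III-5 is QQ or Qq.
III-5 is unaffected so carries Q and passed q to IV-3 (qq), so III-5 is Qq.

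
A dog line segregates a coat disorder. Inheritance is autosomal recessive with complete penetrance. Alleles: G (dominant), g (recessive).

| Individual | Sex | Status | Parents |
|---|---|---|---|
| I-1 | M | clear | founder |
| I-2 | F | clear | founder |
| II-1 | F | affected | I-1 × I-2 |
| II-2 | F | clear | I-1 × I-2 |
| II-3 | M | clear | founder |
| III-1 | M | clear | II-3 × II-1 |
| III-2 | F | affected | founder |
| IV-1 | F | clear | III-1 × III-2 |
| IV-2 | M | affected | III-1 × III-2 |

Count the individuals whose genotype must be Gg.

Obligate heterozygotes: I-1 is clear so carries G and passed g to II-1 (gg), so I-1 is Gg; I-2 is clear so carries G and passed g to II-1 (gg), so I-2 is Gg; III-1 is clear so carries G and received g from II-1 (gg), so III-1 is Gg; IV-1 is clear so carries G and received g from III-2 (gg), so IV-1 is Gg.
Every other individual is either homozygous by phenotype or has at least one consistent homozygous assignment, so the count is 4.

4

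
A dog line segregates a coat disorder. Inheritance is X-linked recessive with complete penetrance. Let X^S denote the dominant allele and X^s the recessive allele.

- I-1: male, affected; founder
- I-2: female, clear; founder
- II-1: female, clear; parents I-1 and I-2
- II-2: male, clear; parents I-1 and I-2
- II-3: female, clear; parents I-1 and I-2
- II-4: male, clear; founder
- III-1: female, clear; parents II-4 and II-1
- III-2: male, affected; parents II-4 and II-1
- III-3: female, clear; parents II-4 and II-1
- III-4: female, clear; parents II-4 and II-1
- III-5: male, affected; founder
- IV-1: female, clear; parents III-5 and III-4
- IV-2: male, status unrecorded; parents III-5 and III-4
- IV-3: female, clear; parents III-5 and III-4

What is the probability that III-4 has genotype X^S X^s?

II-4 is clear, so II-4 is X^S Y.
II-1 is clear so carries S and received s from I-1 (X^s Y), so II-1 is X^S X^s.
Their cross gives offspring ratios 1/2 X^S X^S : 1/2 X^S X^s. Conditioning on III-4 being clear, P(X^S X^s) = 1/2 / 1 = 1/2 before taking III-4's own offspring into account.
III-5 is affected, so III-5 is X^s Y.
Now use III-4's offspring. Probability of each recorded status — clear daughter IV-1: 1/2 if III-4 is X^S X^s, 1 if X^S X^S; clear daughter IV-3: 1/2 if III-4 is X^S X^s, 1 if X^S X^S. (IV-2: equally likely either way, so uninformative.)
Bayes: P(X^S X^s) = 1/2·1/4 / (1/2·1/4 + 1/2·1) = 1/5.

1/5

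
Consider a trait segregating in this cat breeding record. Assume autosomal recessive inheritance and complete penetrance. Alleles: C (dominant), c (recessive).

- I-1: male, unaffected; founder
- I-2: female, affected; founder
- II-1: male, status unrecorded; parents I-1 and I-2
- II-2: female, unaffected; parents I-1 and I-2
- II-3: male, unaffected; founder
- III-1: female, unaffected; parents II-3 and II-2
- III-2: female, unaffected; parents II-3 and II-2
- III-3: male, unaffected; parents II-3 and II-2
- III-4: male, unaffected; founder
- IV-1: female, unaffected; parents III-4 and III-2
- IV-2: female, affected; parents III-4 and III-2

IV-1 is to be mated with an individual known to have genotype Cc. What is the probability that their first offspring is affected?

III-4 is unaffected so carries C and passed c to IV-2 (cc), so III-4 is Cc.
III-2 is unaffected so carries C and passed c to IV-2 (cc), so III-2 is Cc.
IV-1 is an unaffected offspring of III-4 (Cc) × III-2 (Cc), whose cross gives 1/4 CC : 1/2 Cc : 1/4 cc; conditioning on being unaffected, IV-1 is CC with probability 1/3, Cc with probability 2/3.
Summing over parental genotype combinations, P(offspring is affected) = 2/3·1/4 = 1/6.

1/6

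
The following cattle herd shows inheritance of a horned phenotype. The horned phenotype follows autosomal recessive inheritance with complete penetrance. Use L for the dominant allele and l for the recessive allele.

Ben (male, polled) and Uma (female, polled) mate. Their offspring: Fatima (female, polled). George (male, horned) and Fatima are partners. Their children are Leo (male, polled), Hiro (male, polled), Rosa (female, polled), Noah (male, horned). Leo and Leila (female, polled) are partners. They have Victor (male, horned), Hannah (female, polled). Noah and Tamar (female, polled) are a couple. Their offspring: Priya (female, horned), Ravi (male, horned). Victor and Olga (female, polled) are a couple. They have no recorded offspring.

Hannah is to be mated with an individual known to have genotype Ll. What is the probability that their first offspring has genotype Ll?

1/2

Leo is polled so carries L and received l from George (ll), so Leo is Ll.
Leila is polled so carries L and passed l to Victor (ll), so Leila is Ll.
Hannah is a polled offspring of Leo (Ll) × Leila (Ll), whose cross gives 1/4 LL : 1/2 Ll : 1/4 ll; conditioning on being polled, Hannah is LL with probability 1/3, Ll with probability 2/3.
Summing over parental genotype combinations, P(offspring has genotype Ll) = 1/3·1/2 + 2/3·1/2 = 1/2.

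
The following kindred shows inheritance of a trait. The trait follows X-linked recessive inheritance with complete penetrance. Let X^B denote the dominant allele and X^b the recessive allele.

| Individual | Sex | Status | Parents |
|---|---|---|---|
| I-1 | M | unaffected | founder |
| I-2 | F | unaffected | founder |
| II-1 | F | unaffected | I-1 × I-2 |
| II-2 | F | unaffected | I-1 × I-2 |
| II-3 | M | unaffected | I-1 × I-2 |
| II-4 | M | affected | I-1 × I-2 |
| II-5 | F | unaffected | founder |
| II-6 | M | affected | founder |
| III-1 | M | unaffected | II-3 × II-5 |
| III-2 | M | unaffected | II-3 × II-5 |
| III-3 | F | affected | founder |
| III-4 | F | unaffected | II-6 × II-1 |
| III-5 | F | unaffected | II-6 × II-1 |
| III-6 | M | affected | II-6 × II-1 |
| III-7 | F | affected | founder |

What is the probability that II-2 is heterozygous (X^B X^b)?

1/2

I-1 is unaffected, so I-1 is X^B Y.
I-2 is unaffected so carries B and passed b to II-1 (X^B X^b, whose B came from I-1), so I-2 is X^B X^b.
Their cross gives offspring ratios 1/2 X^B X^B : 1/2 X^B X^b. Conditioning on II-2 being unaffected, P(X^B X^b) = 1/2 / 1 = 1/2.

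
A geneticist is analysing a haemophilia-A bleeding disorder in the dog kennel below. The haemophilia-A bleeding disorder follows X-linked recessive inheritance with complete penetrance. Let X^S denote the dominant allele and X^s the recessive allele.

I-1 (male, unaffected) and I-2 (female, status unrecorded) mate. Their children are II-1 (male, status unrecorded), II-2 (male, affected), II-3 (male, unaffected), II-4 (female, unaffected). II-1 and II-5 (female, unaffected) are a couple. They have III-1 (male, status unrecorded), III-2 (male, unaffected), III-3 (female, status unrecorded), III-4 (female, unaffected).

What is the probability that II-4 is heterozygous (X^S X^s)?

1/2

I-1 is unaffected, so I-1 is X^S Y.
I-2 passed S to II-3 (X^S Y) and passed s to II-2 (X^s Y), so I-2 is X^S X^s.
Their cross gives offspring ratios 1/2 X^S X^S : 1/2 X^S X^s. Conditioning on II-4 being unaffected, P(X^S X^s) = 1/2 / 1 = 1/2.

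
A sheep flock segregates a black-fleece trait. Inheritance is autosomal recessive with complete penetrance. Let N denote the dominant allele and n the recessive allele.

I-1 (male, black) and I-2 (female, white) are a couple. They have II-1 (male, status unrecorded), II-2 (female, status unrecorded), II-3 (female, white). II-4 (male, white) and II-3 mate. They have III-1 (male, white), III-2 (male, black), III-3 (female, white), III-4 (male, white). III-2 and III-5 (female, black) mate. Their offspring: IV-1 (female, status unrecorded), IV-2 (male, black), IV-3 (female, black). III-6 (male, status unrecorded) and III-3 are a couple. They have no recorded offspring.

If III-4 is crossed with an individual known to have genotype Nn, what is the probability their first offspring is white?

5/6

II-4 is white so carries N and passed n to III-2 (nn), so II-4 is Nn.
II-3 is white so carries N and received n from I-1 (nn), so II-3 is Nn.
III-4 is a white offspring of II-4 (Nn) × II-3 (Nn), whose cross gives 1/4 NN : 1/2 Nn : 1/4 nn; conditioning on being white, III-4 is NN with probability 1/3, Nn with probability 2/3.
Summing over parental genotype combinations, P(offspring is white) = 1/3·1 + 2/3·3/4 = 5/6.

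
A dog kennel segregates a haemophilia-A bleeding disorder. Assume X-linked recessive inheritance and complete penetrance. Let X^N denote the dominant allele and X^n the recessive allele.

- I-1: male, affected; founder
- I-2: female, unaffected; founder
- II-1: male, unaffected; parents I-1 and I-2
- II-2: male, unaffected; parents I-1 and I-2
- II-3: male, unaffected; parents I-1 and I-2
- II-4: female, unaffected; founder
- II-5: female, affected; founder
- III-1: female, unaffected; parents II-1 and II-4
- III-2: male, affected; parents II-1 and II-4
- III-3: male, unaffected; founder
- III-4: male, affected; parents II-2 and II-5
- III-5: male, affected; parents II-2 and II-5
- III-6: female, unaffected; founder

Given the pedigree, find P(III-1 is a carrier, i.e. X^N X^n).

1/2

II-1 is unaffected, so II-1 is X^N Y.
II-4 is unaffected so carries N and passed n to III-2 (X^n Y), so II-4 is X^N X^n.
Their cross gives offspring ratios 1/2 X^N X^N : 1/2 X^N X^n. Conditioning on III-1 being unaffected, P(X^N X^n) = 1/2 / 1 = 1/2.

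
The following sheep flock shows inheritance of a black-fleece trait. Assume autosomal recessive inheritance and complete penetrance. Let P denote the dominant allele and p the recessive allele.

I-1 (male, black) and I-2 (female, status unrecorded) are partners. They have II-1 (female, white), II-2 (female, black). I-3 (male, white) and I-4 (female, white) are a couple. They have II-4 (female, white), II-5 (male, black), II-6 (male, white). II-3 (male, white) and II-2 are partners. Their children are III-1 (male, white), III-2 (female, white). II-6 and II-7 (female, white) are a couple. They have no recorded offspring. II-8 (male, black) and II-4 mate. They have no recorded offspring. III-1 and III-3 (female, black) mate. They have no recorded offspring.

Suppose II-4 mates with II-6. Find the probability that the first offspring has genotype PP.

I-3 is white so carries P and passed p to II-5 (pp), so I-3 is Pp.
I-4 is white so carries P and passed p to II-5 (pp), so I-4 is Pp.
II-4 is a white offspring of I-3 (Pp) × I-4 (Pp), whose cross gives 1/4 PP : 1/2 Pp : 1/4 pp; conditioning on being white, II-4 is PP with probability 1/3, Pp with probability 2/3.
II-6 is a white offspring of I-3 (Pp) × I-4 (Pp), whose cross gives 1/4 PP : 1/2 Pp : 1/4 pp; conditioning on being white, II-6 is PP with probability 1/3, Pp with probability 2/3.
Summing over parental genotype combinations, P(offspring has genotype PP) = 1/9·1 + 2/9·1/2 + 2/9·1/2 + 4/9·1/4 = 4/9.

4/9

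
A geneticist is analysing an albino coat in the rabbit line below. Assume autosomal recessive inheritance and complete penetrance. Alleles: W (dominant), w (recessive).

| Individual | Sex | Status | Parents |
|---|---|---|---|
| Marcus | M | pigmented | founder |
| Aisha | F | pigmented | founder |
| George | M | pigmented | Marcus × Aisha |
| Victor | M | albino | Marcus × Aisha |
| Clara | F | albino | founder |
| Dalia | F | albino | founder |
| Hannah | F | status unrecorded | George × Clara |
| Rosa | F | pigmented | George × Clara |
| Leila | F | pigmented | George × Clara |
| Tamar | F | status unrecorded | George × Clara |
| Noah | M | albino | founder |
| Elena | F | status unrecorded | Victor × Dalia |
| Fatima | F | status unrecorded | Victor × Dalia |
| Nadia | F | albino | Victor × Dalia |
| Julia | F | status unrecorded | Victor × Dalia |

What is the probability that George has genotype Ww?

1/3

Marcus is pigmented so carries W and passed w to Victor (ww), so Marcus is Ww.
Aisha is pigmented so carries W and passed w to Victor (ww), so Aisha is Ww.
Their cross gives offspring ratios 1/4 WW : 1/2 Ww : 1/4 ww. Conditioning on George being pigmented, P(Ww) = 1/2 / 3/4 = 2/3 before taking George's own offspring into account.
Clara is albino, so Clara is ww.
Now use George's offspring. Probability of each recorded status — pigmented daughter Rosa: 1/2 if George is Ww, 1 if WW; pigmented daughter Leila: 1/2 if George is Ww, 1 if WW. (Hannah, Tamar: equally likely either way, so uninformative.)
Bayes: P(Ww) = 2/3·1/4 / (2/3·1/4 + 1/3·1) = 1/3.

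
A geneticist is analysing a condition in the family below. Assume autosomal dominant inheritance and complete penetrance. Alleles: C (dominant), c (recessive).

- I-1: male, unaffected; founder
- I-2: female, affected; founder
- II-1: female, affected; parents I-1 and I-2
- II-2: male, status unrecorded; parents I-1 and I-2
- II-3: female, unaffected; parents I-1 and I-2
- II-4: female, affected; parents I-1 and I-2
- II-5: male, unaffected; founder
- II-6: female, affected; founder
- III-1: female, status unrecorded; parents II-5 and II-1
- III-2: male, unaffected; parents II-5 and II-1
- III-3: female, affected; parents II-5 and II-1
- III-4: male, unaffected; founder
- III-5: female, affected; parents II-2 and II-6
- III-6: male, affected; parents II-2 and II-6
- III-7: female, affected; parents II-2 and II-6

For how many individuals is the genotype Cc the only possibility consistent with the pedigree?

Obligate heterozygotes: I-2 is affected so carries C and passed c to II-3 (cc), so I-2 is Cc; II-1 is affected so carries C and received c from I-1 (cc), so II-1 is Cc; II-4 is affected so carries C and received c from I-1 (cc), so II-4 is Cc; III-3 is affected so carries C and received c from II-5 (cc), so III-3 is Cc.
Every other individual is either homozygous by phenotype or has at least one consistent homozygous assignment, so the count is 4.

4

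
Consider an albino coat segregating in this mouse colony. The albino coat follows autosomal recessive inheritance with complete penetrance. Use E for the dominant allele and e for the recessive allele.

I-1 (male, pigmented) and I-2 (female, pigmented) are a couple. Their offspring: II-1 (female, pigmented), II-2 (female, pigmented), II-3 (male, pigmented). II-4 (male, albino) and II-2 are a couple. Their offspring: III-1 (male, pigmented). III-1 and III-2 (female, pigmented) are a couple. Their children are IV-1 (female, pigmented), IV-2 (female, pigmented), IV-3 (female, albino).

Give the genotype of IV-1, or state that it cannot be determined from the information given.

IV-1's phenotype allows EE or Ee, and no parent or child forces a single allele at both positions; consistent genotype assignments exist with IV-1 as EE or Ee.

cannot be determined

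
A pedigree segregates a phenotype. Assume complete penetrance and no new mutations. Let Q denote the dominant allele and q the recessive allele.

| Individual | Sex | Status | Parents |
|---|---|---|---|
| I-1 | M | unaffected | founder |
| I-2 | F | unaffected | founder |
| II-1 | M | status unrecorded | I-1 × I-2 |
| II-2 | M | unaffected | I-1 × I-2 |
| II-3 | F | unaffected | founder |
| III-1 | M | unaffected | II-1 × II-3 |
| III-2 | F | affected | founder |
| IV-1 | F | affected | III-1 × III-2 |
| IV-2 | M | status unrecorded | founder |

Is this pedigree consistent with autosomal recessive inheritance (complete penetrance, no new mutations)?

Yes

A consistent assignment under autosomal recessive exists: I-1 QQ, I-2 QQ, II-1 QQ, II-2 QQ, II-3 Qq, III-1 Qq, III-2 qq, IV-1 qq, IV-2 QQ.
In this assignment every recorded phenotype matches its genotype and every non-founder's genotype is obtainable from its parents' genotypes, so the pedigree is consistent.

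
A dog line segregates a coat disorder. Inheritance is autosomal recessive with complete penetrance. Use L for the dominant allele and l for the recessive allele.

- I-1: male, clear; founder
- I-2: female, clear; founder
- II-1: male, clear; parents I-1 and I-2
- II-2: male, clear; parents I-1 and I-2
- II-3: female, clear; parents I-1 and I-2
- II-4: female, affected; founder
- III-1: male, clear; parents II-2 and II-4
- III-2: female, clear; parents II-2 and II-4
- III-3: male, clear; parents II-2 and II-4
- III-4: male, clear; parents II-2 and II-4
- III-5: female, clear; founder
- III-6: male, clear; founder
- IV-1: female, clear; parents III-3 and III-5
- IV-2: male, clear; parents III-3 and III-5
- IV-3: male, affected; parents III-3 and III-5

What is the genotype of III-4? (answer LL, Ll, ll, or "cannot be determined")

Ll

From phenotype alone, III-4 is LL or Ll.
III-4 is clear so carries L and received l from II-4 (ll), so III-4 is Ll.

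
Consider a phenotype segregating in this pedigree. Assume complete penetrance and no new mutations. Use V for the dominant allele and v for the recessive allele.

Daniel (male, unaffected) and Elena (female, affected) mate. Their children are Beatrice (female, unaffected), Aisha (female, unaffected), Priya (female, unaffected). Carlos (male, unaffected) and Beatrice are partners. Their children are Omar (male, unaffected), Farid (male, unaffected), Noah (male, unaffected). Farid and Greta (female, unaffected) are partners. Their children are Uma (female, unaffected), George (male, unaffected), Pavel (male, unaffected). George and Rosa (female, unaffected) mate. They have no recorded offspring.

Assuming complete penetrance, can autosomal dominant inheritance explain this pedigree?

Yes

A consistent assignment under autosomal dominant exists: Daniel vv, Elena Vv, Beatrice vv, Aisha vv, Priya vv, Carlos vv, Omar vv, Farid vv, Noah vv, Greta vv, Uma vv, George vv, Pavel vv, Rosa vv.
In this assignment every recorded phenotype matches its genotype and every non-founder's genotype is obtainable from its parents' genotypes, so the pedigree is consistent.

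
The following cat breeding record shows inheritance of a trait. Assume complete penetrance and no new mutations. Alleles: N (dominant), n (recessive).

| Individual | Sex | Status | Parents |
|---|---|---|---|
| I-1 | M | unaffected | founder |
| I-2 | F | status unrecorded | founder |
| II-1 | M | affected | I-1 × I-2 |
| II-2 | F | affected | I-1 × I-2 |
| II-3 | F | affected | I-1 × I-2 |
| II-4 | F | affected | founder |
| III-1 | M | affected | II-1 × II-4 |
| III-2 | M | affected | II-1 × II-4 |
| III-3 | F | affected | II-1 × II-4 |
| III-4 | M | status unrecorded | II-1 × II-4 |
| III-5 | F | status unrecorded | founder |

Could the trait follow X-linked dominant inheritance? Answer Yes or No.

Yes

A consistent assignment under X-linked dominant exists: I-1 X^n Y, I-2 X^N X^N, II-1 X^N Y, II-2 X^N X^n, II-3 X^N X^n, II-4 X^N X^N, III-1 X^N Y, III-2 X^N Y, III-3 X^N X^N, III-4 X^N Y, III-5 X^N X^N.
In this assignment every recorded phenotype matches its genotype and every non-founder's genotype is obtainable from its parents' genotypes, so the pedigree is consistent.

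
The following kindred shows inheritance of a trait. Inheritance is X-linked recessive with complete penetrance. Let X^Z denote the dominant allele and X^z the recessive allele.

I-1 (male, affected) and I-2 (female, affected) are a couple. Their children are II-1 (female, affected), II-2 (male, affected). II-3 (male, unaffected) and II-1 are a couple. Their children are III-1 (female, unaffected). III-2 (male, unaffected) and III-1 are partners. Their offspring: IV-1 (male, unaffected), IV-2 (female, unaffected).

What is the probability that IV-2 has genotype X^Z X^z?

III-2 is unaffected, so III-2 is X^Z Y.
III-1 is unaffected so carries Z and received z from II-1 (X^z X^z), so III-1 is X^Z X^z.
Their cross gives offspring ratios 1/2 X^Z X^Z : 1/2 X^Z X^z. Conditioning on IV-2 being unaffected, P(X^Z X^z) = 1/2 / 1 = 1/2.

1/2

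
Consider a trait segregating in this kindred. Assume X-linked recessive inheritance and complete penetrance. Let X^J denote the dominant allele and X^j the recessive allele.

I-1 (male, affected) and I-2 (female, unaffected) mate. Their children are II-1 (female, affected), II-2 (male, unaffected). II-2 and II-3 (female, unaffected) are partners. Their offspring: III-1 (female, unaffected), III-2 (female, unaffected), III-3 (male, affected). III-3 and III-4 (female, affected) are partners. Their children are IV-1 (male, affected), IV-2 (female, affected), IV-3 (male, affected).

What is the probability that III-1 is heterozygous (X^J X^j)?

1/2

II-2 is unaffected, so II-2 is X^J Y.
II-3 is unaffected so carries J and passed j to III-3 (X^j Y), so II-3 is X^J X^j.
Their cross gives offspring ratios 1/2 X^J X^J : 1/2 X^J X^j. Conditioning on III-1 being unaffected, P(X^J X^j) = 1/2 / 1 = 1/2.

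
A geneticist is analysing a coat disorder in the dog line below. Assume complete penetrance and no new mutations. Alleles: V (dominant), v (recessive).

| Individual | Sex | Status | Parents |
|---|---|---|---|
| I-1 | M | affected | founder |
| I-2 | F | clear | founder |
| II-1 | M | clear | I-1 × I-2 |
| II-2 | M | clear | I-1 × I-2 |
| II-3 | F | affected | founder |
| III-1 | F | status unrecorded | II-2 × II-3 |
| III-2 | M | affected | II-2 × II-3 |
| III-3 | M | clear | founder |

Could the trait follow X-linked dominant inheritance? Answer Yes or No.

A consistent assignment under X-linked dominant exists: I-1 X^V Y, I-2 X^v X^v, II-1 X^v Y, II-2 X^v Y, II-3 X^V X^V, III-1 X^V X^v, III-2 X^V Y, III-3 X^v Y.
In this assignment every recorded phenotype matches its genotype and every non-founder's genotype is obtainable from its parents' genotypes, so the pedigree is consistent.

Yes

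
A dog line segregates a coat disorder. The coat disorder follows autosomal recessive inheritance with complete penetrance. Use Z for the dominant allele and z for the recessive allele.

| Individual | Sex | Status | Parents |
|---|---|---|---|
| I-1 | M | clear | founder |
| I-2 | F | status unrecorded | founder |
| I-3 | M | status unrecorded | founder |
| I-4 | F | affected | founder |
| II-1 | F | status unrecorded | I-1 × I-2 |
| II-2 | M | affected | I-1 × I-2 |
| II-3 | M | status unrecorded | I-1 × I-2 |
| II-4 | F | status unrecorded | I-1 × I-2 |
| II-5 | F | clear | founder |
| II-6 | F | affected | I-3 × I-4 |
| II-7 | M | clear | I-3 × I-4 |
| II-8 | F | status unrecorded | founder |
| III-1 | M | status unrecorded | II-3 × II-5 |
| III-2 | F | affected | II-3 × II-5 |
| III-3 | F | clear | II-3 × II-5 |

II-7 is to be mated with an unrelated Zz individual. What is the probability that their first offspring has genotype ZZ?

II-7 is clear so carries Z and received z from I-4 (zz), so II-7 is Zz.
The cross gives 1/4 ZZ : 1/2 Zz : 1/4 zz, so P(offspring has genotype ZZ) = 1/4.

1/4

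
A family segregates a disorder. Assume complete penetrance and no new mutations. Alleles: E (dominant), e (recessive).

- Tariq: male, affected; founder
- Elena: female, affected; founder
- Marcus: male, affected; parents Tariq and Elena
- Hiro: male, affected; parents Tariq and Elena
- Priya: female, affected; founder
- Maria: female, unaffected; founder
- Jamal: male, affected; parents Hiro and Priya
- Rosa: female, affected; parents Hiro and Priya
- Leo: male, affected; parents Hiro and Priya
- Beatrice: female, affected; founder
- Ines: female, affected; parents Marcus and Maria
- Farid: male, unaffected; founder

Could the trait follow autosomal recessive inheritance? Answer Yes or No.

Yes

A consistent assignment under autosomal recessive exists: Tariq ee, Elena ee, Marcus ee, Hiro ee, Priya ee, Maria Ee, Jamal ee, Rosa ee, Leo ee, Beatrice ee, Ines ee, Farid EE.
In this assignment every recorded phenotype matches its genotype and every non-founder's genotype is obtainable from its parents' genotypes, so the pedigree is consistent.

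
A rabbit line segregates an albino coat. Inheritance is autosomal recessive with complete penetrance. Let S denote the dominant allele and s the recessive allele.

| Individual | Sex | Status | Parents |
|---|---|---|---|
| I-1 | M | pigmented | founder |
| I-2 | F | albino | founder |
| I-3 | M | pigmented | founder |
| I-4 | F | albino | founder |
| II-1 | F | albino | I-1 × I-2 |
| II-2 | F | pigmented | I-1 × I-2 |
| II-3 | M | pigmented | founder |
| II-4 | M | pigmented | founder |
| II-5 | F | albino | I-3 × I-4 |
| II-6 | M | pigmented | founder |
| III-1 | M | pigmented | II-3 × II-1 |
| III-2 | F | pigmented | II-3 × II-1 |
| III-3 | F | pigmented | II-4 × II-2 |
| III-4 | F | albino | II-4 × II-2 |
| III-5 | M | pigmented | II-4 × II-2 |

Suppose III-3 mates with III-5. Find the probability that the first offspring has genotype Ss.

II-4 is pigmented so carries S and passed s to III-4 (ss), so II-4 is Ss.
II-2 is pigmented so carries S and received s from I-2 (ss), so II-2 is Ss.
III-3 is a pigmented offspring of II-4 (Ss) × II-2 (Ss), whose cross gives 1/4 SS : 1/2 Ss : 1/4 ss; conditioning on being pigmented, III-3 is SS with probability 1/3, Ss with probability 2/3.
III-5 is a pigmented offspring of II-4 (Ss) × II-2 (Ss), whose cross gives 1/4 SS : 1/2 Ss : 1/4 ss; conditioning on being pigmented, III-5 is SS with probability 1/3, Ss with probability 2/3.
Summing over parental genotype combinations, P(offspring has genotype Ss) = 2/9·1/2 + 2/9·1/2 + 4/9·1/2 = 4/9.

4/9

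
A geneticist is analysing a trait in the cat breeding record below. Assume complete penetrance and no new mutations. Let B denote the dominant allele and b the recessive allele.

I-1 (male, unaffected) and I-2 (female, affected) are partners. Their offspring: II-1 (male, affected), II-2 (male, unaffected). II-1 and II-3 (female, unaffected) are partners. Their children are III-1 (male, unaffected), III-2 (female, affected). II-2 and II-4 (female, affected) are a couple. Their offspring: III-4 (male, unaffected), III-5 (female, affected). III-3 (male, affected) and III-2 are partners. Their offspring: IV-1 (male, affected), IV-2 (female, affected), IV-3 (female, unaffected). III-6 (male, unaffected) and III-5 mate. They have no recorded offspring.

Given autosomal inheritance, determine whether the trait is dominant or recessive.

dominant

III-3 and III-2 are both affected yet have an unaffected child IV-3. Under a recessive model two affected parents are homozygous and every child would be affected, so the trait cannot be recessive.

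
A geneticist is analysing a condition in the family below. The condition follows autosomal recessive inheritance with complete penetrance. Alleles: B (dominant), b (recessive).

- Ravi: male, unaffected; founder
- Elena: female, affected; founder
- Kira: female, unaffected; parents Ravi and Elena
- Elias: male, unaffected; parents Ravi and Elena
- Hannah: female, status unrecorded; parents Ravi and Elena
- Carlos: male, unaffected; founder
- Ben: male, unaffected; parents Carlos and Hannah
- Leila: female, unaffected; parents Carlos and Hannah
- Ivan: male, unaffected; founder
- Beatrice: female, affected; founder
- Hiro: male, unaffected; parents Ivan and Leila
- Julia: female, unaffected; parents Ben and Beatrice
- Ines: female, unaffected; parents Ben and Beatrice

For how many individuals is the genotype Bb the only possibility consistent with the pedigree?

4

Obligate heterozygotes: Kira is unaffected so carries B and received b from Elena (bb), so Kira is Bb; Elias is unaffected so carries B and received b from Elena (bb), so Elias is Bb; Julia is unaffected so carries B and received b from Beatrice (bb), so Julia is Bb; Ines is unaffected so carries B and received b from Beatrice (bb), so Ines is Bb.
Every other individual is either homozygous by phenotype or has at least one consistent homozygous assignment, so the count is 4.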